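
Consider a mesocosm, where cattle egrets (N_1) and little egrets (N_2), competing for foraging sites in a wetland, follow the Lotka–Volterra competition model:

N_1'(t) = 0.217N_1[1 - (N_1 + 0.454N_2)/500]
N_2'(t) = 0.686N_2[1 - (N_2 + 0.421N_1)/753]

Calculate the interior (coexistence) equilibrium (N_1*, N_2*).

Setting both brackets to zero gives the nullclines N_1 + 0.454N_2 = 500 and 0.421N_1 + N_2 = 753.
Substituting N_2 = 753 - 0.421N_1 into the first: N_1(1 - 0.454·0.421) = 500 - 0.454·753.
So N_1* = 158/0.809 = 196, and then N_2* = 753 - 0.421·196 = 671.

N_1* ≈ 196, N_2* ≈ 671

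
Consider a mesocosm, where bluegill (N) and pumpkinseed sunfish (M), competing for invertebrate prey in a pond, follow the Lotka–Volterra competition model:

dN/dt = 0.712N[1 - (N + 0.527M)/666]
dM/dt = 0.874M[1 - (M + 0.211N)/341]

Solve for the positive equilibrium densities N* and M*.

N* ≈ 547, M* ≈ 226

Setting both brackets to zero gives the nullclines N + 0.527M = 666 and 0.211N + M = 341.
Substituting M = 341 - 0.211N into the first: N(1 - 0.527·0.211) = 666 - 0.527·341.
So N* = 486/0.889 = 547, and then M* = 341 - 0.211·547 = 226.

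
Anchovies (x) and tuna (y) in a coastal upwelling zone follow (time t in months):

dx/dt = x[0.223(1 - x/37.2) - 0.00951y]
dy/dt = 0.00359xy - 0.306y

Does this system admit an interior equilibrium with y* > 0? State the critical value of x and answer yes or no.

Threshold x = 85.2; K < 85.2, so no, the predator goes extinct.

The predator equation gives dy/dt > 0 only when x > 0.306/0.00359 = 85.2.
Without the predator, x → K = 37.2. Since 37.2 < 85.2, the predator cannot invade.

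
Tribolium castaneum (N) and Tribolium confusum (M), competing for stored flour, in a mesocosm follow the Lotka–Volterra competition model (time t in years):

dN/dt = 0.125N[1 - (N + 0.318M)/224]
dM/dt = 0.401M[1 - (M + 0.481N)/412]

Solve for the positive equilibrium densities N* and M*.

Setting both brackets to zero gives the nullclines N + 0.318M = 224 and 0.481N + M = 412.
Substituting M = 412 - 0.481N into the first: N(1 - 0.318·0.481) = 224 - 0.318·412.
So N* = 93/0.847 = 110, and then M* = 412 - 0.481·110 = 359.

N* ≈ 110, M* ≈ 359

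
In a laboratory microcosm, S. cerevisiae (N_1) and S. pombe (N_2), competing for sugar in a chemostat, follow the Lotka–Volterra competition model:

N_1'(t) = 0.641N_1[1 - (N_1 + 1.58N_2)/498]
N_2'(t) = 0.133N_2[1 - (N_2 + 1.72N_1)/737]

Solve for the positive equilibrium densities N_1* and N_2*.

Setting both brackets to zero gives the nullclines N_1 + 1.58N_2 = 498 and 1.72N_1 + N_2 = 737.
Substituting N_2 = 737 - 1.72N_1 into the first: N_1(1 - 1.58·1.72) = 498 - 1.58·737.
So N_1* = -666/-1.72 = 388, and then N_2* = 737 - 1.72·388 = 69.6.

N_1* ≈ 388, N_2* ≈ 69.6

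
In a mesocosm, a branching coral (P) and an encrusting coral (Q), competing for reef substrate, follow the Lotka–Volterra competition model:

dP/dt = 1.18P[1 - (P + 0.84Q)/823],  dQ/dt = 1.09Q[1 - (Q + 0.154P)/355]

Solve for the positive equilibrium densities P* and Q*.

P* ≈ 603, Q* ≈ 262

Setting both brackets to zero gives the nullclines P + 0.84Q = 823 and 0.154P + Q = 355.
Substituting Q = 355 - 0.154P into the first: P(1 - 0.84·0.154) = 823 - 0.84·355.
So P* = 525/0.871 = 603, and then Q* = 355 - 0.154·603 = 262.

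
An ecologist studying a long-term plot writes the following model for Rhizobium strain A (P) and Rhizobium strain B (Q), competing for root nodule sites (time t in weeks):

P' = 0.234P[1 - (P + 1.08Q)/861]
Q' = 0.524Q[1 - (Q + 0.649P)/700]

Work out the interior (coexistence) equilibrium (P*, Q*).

P* ≈ 351, Q* ≈ 472

Setting both brackets to zero gives the nullclines P + 1.08Q = 861 and 0.649P + Q = 700.
Substituting Q = 700 - 0.649P into the first: P(1 - 1.08·0.649) = 861 - 1.08·700.
So P* = 105/0.299 = 351, and then Q* = 700 - 0.649·351 = 472.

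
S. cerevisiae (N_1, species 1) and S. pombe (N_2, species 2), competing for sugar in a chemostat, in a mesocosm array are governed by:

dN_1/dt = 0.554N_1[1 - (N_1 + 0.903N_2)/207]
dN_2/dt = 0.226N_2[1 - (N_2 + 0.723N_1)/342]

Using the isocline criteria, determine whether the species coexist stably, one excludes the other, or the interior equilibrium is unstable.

species 2 excludes species 1

Compare the nullcline intercepts: K1/α12 = 207/0.903 = 229 < K2 = 342; K2/α21 = 342/0.723 = 473 > K1 = 207.
Since the inequalities point opposite ways, species 2 can invade but species 1 cannot.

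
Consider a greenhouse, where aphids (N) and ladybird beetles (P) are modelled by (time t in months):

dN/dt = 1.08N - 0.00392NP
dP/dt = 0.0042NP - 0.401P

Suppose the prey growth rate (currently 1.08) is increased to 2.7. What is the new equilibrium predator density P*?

At the interior fixed point, setting dN/dt = 0 with N > 0 fixes P* = (prey growth rate)/(NP coefficient) — independent of the other coefficients.
With the change, P* = 2.7/0.00392 = 689; it rises from 276.

P* ≈ 689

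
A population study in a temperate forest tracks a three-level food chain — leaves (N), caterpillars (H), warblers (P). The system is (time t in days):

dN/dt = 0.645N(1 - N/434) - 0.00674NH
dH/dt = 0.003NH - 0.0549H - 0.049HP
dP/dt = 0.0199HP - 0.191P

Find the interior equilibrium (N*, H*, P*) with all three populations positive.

N* ≈ 390, H* ≈ 9.6, P* ≈ 22.8

From dP/dt = 0: 0.0199H* = 0.191, so H* = 9.6.
From dN/dt = 0: 0.645(1 - N*/434) = 0.00674·9.6, giving N* = 434·(1 - 0.1) = 390.
From dH/dt = 0: 0.003·390 - 0.0549 = 0.049P*, so P* = 1.12/0.049 = 22.8.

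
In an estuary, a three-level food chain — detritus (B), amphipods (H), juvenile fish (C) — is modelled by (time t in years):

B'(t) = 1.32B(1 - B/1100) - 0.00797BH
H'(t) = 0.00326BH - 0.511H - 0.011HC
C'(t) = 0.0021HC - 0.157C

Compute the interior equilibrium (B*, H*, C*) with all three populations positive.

B* ≈ 603, H* ≈ 74.8, C* ≈ 132

From dC/dt = 0: 0.0021H* = 0.157, so H* = 74.8.
From dB/dt = 0: 1.32(1 - B*/1100) = 0.00797·74.8, giving B* = 1100·(1 - 0.451) = 603.
From dH/dt = 0: 0.00326·603 - 0.511 = 0.011C*, so C* = 1.46/0.011 = 132.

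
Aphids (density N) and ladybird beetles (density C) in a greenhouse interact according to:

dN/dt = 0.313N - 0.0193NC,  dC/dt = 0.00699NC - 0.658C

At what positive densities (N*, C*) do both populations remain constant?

Set dC/dt = 0 with C > 0: 0.00699N - 0.658 = 0, so N* = 0.658/0.00699 = 94.1.
Set dN/dt = 0 with N > 0: 0.313 - 0.0193C = 0, so C* = 0.313/0.0193 = 16.2.

N* ≈ 94.1, C* ≈ 16.2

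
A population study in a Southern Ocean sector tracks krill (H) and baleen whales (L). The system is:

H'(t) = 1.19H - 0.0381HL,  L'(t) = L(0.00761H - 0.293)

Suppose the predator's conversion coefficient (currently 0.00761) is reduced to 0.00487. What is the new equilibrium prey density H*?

H* ≈ 60.2

At the interior fixed point, setting dL/dt = 0 with L > 0 fixes H* = (predator death rate)/(HL coefficient) — independent of the other coefficients.
With the change, H* = 0.293/0.00487 = 60.2; it rises from 38.5.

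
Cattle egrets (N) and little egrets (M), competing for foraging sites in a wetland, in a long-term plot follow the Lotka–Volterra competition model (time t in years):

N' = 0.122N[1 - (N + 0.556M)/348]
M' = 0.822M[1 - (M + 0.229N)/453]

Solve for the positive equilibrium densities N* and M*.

Setting both brackets to zero gives the nullclines N + 0.556M = 348 and 0.229N + M = 453.
Substituting M = 453 - 0.229N into the first: N(1 - 0.556·0.229) = 348 - 0.556·453.
So N* = 96.1/0.873 = 110, and then M* = 453 - 0.229·110 = 428.

N* ≈ 110, M* ≈ 428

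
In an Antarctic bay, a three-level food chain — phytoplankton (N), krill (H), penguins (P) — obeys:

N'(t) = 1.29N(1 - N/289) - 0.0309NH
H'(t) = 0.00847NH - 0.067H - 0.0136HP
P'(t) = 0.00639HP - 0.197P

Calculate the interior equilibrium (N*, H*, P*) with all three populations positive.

N* ≈ 75.6, H* ≈ 30.8, P* ≈ 42.1

From dP/dt = 0: 0.00639H* = 0.197, so H* = 30.8.
From dN/dt = 0: 1.29(1 - N*/289) = 0.0309·30.8, giving N* = 289·(1 - 0.738) = 75.6.
From dH/dt = 0: 0.00847·75.6 - 0.067 = 0.0136P*, so P* = 0.573/0.0136 = 42.1.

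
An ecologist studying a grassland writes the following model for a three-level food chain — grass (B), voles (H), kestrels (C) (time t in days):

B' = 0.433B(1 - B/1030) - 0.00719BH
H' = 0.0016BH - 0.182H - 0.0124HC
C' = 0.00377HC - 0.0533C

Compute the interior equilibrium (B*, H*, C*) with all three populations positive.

From dC/dt = 0: 0.00377H* = 0.0533, so H* = 14.1.
From dB/dt = 0: 0.433(1 - B*/1030) = 0.00719·14.1, giving B* = 1030·(1 - 0.235) = 788.
From dH/dt = 0: 0.0016·788 - 0.182 = 0.0124C*, so C* = 1.08/0.0124 = 87.

B* ≈ 788, H* ≈ 14.1, C* ≈ 87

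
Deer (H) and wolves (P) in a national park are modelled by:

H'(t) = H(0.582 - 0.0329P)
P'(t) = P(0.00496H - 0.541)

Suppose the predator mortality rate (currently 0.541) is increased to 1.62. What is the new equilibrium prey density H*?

H* ≈ 327

At the interior fixed point, setting dP/dt = 0 with P > 0 fixes H* = (predator death rate)/(HP coefficient) — independent of the other coefficients.
With the change, H* = 1.62/0.00496 = 327; it rises from 109.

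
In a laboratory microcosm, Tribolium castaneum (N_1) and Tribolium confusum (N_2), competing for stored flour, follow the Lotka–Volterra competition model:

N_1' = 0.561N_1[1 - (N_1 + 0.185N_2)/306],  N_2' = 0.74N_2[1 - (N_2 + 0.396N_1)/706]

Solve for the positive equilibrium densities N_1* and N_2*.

N_1* ≈ 189, N_2* ≈ 631

Setting both brackets to zero gives the nullclines N_1 + 0.185N_2 = 306 and 0.396N_1 + N_2 = 706.
Substituting N_2 = 706 - 0.396N_1 into the first: N_1(1 - 0.185·0.396) = 306 - 0.185·706.
So N_1* = 175/0.927 = 189, and then N_2* = 706 - 0.396·189 = 631.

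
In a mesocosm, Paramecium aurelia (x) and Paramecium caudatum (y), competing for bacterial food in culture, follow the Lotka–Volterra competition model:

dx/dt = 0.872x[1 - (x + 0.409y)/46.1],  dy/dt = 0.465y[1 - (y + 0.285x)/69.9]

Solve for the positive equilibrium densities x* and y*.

x* ≈ 19.8, y* ≈ 64.3

Setting both brackets to zero gives the nullclines x + 0.409y = 46.1 and 0.285x + y = 69.9.
Substituting y = 69.9 - 0.285x into the first: x(1 - 0.409·0.285) = 46.1 - 0.409·69.9.
So x* = 17.5/0.883 = 19.8, and then y* = 69.9 - 0.285·19.8 = 64.3.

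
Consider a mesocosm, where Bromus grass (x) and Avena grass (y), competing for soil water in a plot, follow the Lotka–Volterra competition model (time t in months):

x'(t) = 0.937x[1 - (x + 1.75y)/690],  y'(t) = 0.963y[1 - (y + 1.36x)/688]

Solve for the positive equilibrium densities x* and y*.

Setting both brackets to zero gives the nullclines x + 1.75y = 690 and 1.36x + y = 688.
Substituting y = 688 - 1.36x into the first: x(1 - 1.75·1.36) = 690 - 1.75·688.
So x* = -514/-1.38 = 372, and then y* = 688 - 1.36·372 = 181.

x* ≈ 372, y* ≈ 181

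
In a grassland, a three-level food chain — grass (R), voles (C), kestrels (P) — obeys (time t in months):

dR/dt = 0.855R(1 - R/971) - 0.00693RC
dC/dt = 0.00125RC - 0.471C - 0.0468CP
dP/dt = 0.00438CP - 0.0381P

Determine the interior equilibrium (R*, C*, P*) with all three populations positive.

From dP/dt = 0: 0.00438C* = 0.0381, so C* = 8.7.
From dR/dt = 0: 0.855(1 - R*/971) = 0.00693·8.7, giving R* = 971·(1 - 0.0705) = 903.
From dC/dt = 0: 0.00125·903 - 0.471 = 0.0468P*, so P* = 0.657/0.0468 = 14.

R* ≈ 903, C* ≈ 8.7, P* ≈ 14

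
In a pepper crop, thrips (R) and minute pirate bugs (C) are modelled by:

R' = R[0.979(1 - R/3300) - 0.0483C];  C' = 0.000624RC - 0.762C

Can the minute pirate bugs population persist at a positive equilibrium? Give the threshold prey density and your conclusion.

Threshold R = 1220; K > 1220, so yes, the predator persists.

The predator equation gives dC/dt > 0 only when R > 0.762/0.000624 = 1220.
Without the predator, R → K = 3300. Since 3300 > 1220, the predator can invade and persist.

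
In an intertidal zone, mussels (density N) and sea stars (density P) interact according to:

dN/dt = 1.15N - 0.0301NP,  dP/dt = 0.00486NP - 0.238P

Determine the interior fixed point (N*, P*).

Set dP/dt = 0 with P > 0: 0.00486N - 0.238 = 0, so N* = 0.238/0.00486 = 49.
Set dN/dt = 0 with N > 0: 1.15 - 0.0301P = 0, so P* = 1.15/0.0301 = 38.2.

N* ≈ 49, P* ≈ 38.2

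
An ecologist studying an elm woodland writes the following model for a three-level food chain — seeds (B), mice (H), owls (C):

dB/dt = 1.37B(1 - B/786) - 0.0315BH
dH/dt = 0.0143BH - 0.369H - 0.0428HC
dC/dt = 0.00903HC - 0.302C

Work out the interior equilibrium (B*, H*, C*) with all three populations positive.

B* ≈ 182, H* ≈ 33.4, C* ≈ 52

From dC/dt = 0: 0.00903H* = 0.302, so H* = 33.4.
From dB/dt = 0: 1.37(1 - B*/786) = 0.0315·33.4, giving B* = 786·(1 - 0.769) = 182.
From dH/dt = 0: 0.0143·182 - 0.369 = 0.0428C*, so C* = 2.23/0.0428 = 52.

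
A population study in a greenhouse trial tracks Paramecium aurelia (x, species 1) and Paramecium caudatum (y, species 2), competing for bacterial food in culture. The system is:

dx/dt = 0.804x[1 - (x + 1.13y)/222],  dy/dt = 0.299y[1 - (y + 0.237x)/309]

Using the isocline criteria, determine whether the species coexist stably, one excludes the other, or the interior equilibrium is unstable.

species 2 excludes species 1

Compare the nullcline intercepts: K1/α12 = 222/1.13 = 196 < K2 = 309; K2/α21 = 309/0.237 = 1300 > K1 = 222.
Since the inequalities point opposite ways, species 2 can invade but species 1 cannot.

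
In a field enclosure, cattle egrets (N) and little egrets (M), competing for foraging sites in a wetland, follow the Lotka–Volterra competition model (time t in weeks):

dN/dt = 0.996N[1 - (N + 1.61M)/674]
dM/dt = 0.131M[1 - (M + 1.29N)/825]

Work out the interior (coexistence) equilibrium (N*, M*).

N* ≈ 608, M* ≈ 41.3

Setting both brackets to zero gives the nullclines N + 1.61M = 674 and 1.29N + M = 825.
Substituting M = 825 - 1.29N into the first: N(1 - 1.61·1.29) = 674 - 1.61·825.
So N* = -654/-1.08 = 608, and then M* = 825 - 1.29·608 = 41.3.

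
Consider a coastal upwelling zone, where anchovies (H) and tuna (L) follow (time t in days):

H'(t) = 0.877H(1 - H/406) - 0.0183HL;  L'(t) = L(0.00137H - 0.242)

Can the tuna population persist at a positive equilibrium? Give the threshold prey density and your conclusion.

The predator equation gives dL/dt > 0 only when H > 0.242/0.00137 = 177.
Without the predator, H → K = 406. Since 406 > 177, the predator can invade and persist.

Threshold H = 177; K > 177, so yes, the predator persists.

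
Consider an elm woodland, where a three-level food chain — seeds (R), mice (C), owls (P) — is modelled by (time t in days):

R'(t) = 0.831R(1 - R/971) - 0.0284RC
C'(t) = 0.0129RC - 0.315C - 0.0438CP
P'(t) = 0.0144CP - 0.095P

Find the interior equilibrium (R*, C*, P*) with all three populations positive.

From dP/dt = 0: 0.0144C* = 0.095, so C* = 6.6.
From dR/dt = 0: 0.831(1 - R*/971) = 0.0284·6.6, giving R* = 971·(1 - 0.225) = 752.
From dC/dt = 0: 0.0129·752 - 0.315 = 0.0438P*, so P* = 9.39/0.0438 = 214.

R* ≈ 752, C* ≈ 6.6, P* ≈ 214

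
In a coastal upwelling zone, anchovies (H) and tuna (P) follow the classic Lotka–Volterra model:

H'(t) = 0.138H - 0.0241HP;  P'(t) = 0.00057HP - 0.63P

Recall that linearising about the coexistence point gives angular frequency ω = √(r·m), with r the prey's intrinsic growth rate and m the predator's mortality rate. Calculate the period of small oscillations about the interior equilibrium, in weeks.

T ≈ 21.3 weeks

Here r = 0.138 and m = 0.63, so r·m = 0.0869.
ω = √0.0869 = 0.295 per week, hence T = 2π/ω ≈ 21.3 weeks.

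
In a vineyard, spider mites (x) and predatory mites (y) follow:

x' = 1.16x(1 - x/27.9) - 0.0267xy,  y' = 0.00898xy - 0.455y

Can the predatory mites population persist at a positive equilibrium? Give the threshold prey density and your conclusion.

Threshold x = 50.7; K < 50.7, so no, the predator goes extinct.

The predator equation gives dy/dt > 0 only when x > 0.455/0.00898 = 50.7.
Without the predator, x → K = 27.9. Since 27.9 < 50.7, the predator cannot invade.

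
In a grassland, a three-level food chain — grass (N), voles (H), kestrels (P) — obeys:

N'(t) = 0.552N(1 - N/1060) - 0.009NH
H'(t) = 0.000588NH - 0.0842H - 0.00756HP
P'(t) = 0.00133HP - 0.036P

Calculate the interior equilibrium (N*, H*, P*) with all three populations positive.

N* ≈ 592, H* ≈ 27.1, P* ≈ 34.9

From dP/dt = 0: 0.00133H* = 0.036, so H* = 27.1.
From dN/dt = 0: 0.552(1 - N*/1060) = 0.009·27.1, giving N* = 1060·(1 - 0.441) = 592.
From dH/dt = 0: 0.000588·592 - 0.0842 = 0.00756P*, so P* = 0.264/0.00756 = 34.9.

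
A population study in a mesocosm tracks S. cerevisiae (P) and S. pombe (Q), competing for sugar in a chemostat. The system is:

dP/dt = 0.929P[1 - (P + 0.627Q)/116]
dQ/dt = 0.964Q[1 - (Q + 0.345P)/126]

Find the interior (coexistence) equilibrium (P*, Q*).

Setting both brackets to zero gives the nullclines P + 0.627Q = 116 and 0.345P + Q = 126.
Substituting Q = 126 - 0.345P into the first: P(1 - 0.627·0.345) = 116 - 0.627·126.
So P* = 37/0.784 = 47.2, and then Q* = 126 - 0.345·47.2 = 110.

P* ≈ 47.2, Q* ≈ 110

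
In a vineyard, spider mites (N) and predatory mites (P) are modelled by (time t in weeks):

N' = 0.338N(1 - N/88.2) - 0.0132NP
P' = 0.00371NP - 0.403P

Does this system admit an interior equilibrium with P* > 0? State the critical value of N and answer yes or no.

The predator equation gives dP/dt > 0 only when N > 0.403/0.00371 = 109.
Without the predator, N → K = 88.2. Since 88.2 < 109, the predator cannot invade.

Threshold N = 109; K < 109, so no, the predator goes extinct.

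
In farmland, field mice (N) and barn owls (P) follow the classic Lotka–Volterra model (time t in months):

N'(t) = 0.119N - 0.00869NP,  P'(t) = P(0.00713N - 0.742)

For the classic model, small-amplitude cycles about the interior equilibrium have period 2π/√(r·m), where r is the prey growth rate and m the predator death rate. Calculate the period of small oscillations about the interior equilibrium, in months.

Here r = 0.119 and m = 0.742, so r·m = 0.0883.
ω = √0.0883 = 0.297 per month, hence T = 2π/ω ≈ 21.1 months.

T ≈ 21.1 months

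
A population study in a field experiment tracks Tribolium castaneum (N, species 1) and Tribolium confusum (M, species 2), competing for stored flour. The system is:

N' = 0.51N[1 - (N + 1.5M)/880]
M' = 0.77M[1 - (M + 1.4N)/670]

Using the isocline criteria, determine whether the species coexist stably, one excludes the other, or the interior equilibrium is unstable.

Compare the nullcline intercepts: K1/α12 = 880/1.5 = 587 < K2 = 670; K2/α21 = 670/1.4 = 479 < K1 = 880.
Since both are reversed, neither can invade when rare; the interior point is a saddle.

unstable coexistence (outcome depends on initial conditions)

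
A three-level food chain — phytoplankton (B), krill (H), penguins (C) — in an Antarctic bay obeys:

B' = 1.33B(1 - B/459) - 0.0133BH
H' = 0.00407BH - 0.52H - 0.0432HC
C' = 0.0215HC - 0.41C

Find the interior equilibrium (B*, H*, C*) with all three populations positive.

From dC/dt = 0: 0.0215H* = 0.41, so H* = 19.1.
From dB/dt = 0: 1.33(1 - B*/459) = 0.0133·19.1, giving B* = 459·(1 - 0.191) = 371.
From dH/dt = 0: 0.00407·371 - 0.52 = 0.0432C*, so C* = 0.992/0.0432 = 23.

B* ≈ 371, H* ≈ 19.1, C* ≈ 23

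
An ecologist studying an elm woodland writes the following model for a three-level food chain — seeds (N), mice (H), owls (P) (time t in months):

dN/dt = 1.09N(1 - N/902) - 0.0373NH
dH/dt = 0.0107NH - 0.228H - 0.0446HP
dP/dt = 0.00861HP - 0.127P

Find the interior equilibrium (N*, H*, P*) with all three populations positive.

N* ≈ 447, H* ≈ 14.8, P* ≈ 102

From dP/dt = 0: 0.00861H* = 0.127, so H* = 14.8.
From dN/dt = 0: 1.09(1 - N*/902) = 0.0373·14.8, giving N* = 902·(1 - 0.505) = 447.
From dH/dt = 0: 0.0107·447 - 0.228 = 0.0446P*, so P* = 4.55/0.0446 = 102.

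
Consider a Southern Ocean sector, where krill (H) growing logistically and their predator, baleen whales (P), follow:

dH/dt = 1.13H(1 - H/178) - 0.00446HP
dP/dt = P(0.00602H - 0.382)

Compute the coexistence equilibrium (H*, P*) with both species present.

H* ≈ 63.5, P* ≈ 163

From dP/dt = 0 with P > 0: 0.00602H* = 0.382, so H* = 63.5.
Substitute into dH/dt = 0: 1.13(1 - 63.5/178) = 0.00446P*.
The bracket is 0.644, giving P* = 0.727/0.00446 = 163.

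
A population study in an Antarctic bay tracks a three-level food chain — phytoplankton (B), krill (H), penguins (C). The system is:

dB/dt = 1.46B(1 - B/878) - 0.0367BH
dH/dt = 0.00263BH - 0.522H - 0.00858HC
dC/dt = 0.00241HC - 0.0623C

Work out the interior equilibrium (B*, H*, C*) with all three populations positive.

B* ≈ 307, H* ≈ 25.9, C* ≈ 33.4

From dC/dt = 0: 0.00241H* = 0.0623, so H* = 25.9.
From dB/dt = 0: 1.46(1 - B*/878) = 0.0367·25.9, giving B* = 878·(1 - 0.65) = 307.
From dH/dt = 0: 0.00263·307 - 0.522 = 0.00858C*, so C* = 0.287/0.00858 = 33.4.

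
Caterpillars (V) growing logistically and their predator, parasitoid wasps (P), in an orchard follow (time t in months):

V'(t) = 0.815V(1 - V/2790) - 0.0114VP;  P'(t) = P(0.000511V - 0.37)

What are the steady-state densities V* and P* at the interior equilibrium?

V* ≈ 724, P* ≈ 52.9

From dP/dt = 0 with P > 0: 0.000511V* = 0.37, so V* = 724.
Substitute into dV/dt = 0: 0.815(1 - 724/2790) = 0.0114P*.
The bracket is 0.74, giving P* = 0.603/0.0114 = 52.9.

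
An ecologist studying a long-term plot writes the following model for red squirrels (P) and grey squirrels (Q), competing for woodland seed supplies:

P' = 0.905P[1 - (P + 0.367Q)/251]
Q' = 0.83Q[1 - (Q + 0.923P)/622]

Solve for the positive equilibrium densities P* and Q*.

P* ≈ 34.4, Q* ≈ 590

Setting both brackets to zero gives the nullclines P + 0.367Q = 251 and 0.923P + Q = 622.
Substituting Q = 622 - 0.923P into the first: P(1 - 0.367·0.923) = 251 - 0.367·622.
So P* = 22.7/0.661 = 34.4, and then Q* = 622 - 0.923·34.4 = 590.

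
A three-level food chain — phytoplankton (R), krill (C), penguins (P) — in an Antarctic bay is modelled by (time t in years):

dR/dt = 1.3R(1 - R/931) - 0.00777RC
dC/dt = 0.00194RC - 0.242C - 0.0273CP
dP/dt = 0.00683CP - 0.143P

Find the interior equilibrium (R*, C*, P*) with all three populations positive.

From dP/dt = 0: 0.00683C* = 0.143, so C* = 20.9.
From dR/dt = 0: 1.3(1 - R*/931) = 0.00777·20.9, giving R* = 931·(1 - 0.125) = 814.
From dC/dt = 0: 0.00194·814 - 0.242 = 0.0273P*, so P* = 1.34/0.0273 = 49.

R* ≈ 814, C* ≈ 20.9, P* ≈ 49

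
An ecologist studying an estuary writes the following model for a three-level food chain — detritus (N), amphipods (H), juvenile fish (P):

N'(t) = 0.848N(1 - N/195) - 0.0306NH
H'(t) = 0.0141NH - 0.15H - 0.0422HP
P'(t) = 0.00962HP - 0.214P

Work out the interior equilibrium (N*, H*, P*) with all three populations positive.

From dP/dt = 0: 0.00962H* = 0.214, so H* = 22.2.
From dN/dt = 0: 0.848(1 - N*/195) = 0.0306·22.2, giving N* = 195·(1 - 0.803) = 38.5.
From dH/dt = 0: 0.0141·38.5 - 0.15 = 0.0422P*, so P* = 0.392/0.0422 = 9.3.

N* ≈ 38.5, H* ≈ 22.2, P* ≈ 9.3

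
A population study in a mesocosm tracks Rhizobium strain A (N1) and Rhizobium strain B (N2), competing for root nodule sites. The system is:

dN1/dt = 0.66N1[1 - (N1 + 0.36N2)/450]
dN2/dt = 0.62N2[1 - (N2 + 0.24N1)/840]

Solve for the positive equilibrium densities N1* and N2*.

Setting both brackets to zero gives the nullclines N1 + 0.36N2 = 450 and 0.24N1 + N2 = 840.
Substituting N2 = 840 - 0.24N1 into the first: N1(1 - 0.36·0.24) = 450 - 0.36·840.
So N1* = 148/0.914 = 162, and then N2* = 840 - 0.24·162 = 801.

N1* ≈ 162, N2* ≈ 801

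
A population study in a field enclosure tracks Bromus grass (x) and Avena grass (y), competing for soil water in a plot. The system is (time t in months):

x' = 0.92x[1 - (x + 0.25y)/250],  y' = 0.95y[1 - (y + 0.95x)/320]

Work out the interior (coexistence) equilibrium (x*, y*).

Setting both brackets to zero gives the nullclines x + 0.25y = 250 and 0.95x + y = 320.
Substituting y = 320 - 0.95x into the first: x(1 - 0.25·0.95) = 250 - 0.25·320.
So x* = 170/0.762 = 223, and then y* = 320 - 0.95·223 = 108.

x* ≈ 223, y* ≈ 108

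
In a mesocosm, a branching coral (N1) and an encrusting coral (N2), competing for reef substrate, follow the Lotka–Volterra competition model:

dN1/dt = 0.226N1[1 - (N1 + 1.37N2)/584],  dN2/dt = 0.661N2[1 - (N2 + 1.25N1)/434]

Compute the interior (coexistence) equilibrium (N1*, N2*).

N1* ≈ 14.8, N2* ≈ 415

Setting both brackets to zero gives the nullclines N1 + 1.37N2 = 584 and 1.25N1 + N2 = 434.
Substituting N2 = 434 - 1.25N1 into the first: N1(1 - 1.37·1.25) = 584 - 1.37·434.
So N1* = -10.6/-0.713 = 14.8, and then N2* = 434 - 1.25·14.8 = 415.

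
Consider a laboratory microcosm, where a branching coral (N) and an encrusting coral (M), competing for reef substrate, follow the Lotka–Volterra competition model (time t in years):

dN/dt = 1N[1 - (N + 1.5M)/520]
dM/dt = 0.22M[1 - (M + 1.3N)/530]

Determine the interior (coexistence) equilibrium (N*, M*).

N* ≈ 289, M* ≈ 154

Setting both brackets to zero gives the nullclines N + 1.5M = 520 and 1.3N + M = 530.
Substituting M = 530 - 1.3N into the first: N(1 - 1.5·1.3) = 520 - 1.5·530.
So N* = -275/-0.95 = 289, and then M* = 530 - 1.3·289 = 154.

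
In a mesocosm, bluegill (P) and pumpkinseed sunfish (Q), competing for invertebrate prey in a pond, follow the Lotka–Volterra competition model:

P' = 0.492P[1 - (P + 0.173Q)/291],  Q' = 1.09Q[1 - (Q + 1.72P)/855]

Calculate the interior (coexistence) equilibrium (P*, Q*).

P* ≈ 204, Q* ≈ 505

Setting both brackets to zero gives the nullclines P + 0.173Q = 291 and 1.72P + Q = 855.
Substituting Q = 855 - 1.72P into the first: P(1 - 0.173·1.72) = 291 - 0.173·855.
So P* = 143/0.702 = 204, and then Q* = 855 - 1.72·204 = 505.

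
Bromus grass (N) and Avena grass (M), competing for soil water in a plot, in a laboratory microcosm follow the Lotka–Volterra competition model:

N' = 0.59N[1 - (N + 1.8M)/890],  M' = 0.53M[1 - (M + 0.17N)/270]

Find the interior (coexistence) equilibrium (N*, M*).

Setting both brackets to zero gives the nullclines N + 1.8M = 890 and 0.17N + M = 270.
Substituting M = 270 - 0.17N into the first: N(1 - 1.8·0.17) = 890 - 1.8·270.
So N* = 404/0.694 = 582, and then M* = 270 - 0.17·582 = 171.

N* ≈ 582, M* ≈ 171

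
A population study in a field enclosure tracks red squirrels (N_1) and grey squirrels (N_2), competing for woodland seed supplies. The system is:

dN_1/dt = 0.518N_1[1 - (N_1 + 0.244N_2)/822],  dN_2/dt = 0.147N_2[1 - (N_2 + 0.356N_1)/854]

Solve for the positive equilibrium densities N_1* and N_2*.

N_1* ≈ 672, N_2* ≈ 615

Setting both brackets to zero gives the nullclines N_1 + 0.244N_2 = 822 and 0.356N_1 + N_2 = 854.
Substituting N_2 = 854 - 0.356N_1 into the first: N_1(1 - 0.244·0.356) = 822 - 0.244·854.
So N_1* = 614/0.913 = 672, and then N_2* = 854 - 0.356·672 = 615.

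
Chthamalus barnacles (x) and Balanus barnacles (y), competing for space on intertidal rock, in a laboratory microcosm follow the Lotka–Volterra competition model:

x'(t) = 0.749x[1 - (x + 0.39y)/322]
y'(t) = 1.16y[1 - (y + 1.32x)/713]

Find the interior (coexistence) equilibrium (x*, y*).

x* ≈ 90.5, y* ≈ 593

Setting both brackets to zero gives the nullclines x + 0.39y = 322 and 1.32x + y = 713.
Substituting y = 713 - 1.32x into the first: x(1 - 0.39·1.32) = 322 - 0.39·713.
So x* = 43.9/0.485 = 90.5, and then y* = 713 - 1.32·90.5 = 593.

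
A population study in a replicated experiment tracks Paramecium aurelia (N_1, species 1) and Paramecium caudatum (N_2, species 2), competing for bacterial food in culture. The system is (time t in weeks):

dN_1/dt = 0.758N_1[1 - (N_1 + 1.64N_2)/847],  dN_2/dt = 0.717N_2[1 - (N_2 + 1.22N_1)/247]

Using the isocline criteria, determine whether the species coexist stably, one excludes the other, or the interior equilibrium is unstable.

species 1 excludes species 2

Compare the nullcline intercepts: K1/α12 = 847/1.64 = 516 > K2 = 247; K2/α21 = 247/1.22 = 202 < K1 = 847.
Since the inequalities point opposite ways, species 1 can invade but species 2 cannot.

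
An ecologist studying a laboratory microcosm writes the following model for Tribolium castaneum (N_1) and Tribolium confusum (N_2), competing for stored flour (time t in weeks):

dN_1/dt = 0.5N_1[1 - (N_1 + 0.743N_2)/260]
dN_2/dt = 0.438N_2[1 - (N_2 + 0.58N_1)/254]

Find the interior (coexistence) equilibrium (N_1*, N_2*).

Setting both brackets to zero gives the nullclines N_1 + 0.743N_2 = 260 and 0.58N_1 + N_2 = 254.
Substituting N_2 = 254 - 0.58N_1 into the first: N_1(1 - 0.743·0.58) = 260 - 0.743·254.
So N_1* = 71.3/0.569 = 125, and then N_2* = 254 - 0.58·125 = 181.

N_1* ≈ 125, N_2* ≈ 181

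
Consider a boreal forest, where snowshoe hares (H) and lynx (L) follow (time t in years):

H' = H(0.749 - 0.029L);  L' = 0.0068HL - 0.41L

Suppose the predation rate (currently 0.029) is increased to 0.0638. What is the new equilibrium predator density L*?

At the interior fixed point, setting dH/dt = 0 with H > 0 fixes L* = (prey growth rate)/(HL coefficient) — independent of the other coefficients.
With the change, L* = 0.749/0.0638 = 11.7; it falls from 25.8.

L* ≈ 11.7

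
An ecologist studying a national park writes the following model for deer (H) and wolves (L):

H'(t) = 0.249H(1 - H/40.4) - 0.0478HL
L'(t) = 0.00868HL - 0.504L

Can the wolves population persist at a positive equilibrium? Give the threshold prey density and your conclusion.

The predator equation gives dL/dt > 0 only when H > 0.504/0.00868 = 58.1.
Without the predator, H → K = 40.4. Since 40.4 < 58.1, the predator cannot invade.

Threshold H = 58.1; K < 58.1, so no, the predator goes extinct.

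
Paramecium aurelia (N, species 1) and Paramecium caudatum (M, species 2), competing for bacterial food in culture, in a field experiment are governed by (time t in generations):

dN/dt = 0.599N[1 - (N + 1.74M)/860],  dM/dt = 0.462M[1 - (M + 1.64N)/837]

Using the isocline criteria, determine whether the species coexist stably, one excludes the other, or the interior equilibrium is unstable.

unstable coexistence (outcome depends on initial conditions)

Compare the nullcline intercepts: K1/α12 = 860/1.74 = 494 < K2 = 837; K2/α21 = 837/1.64 = 510 < K1 = 860.
Since both are reversed, neither can invade when rare; the interior point is a saddle.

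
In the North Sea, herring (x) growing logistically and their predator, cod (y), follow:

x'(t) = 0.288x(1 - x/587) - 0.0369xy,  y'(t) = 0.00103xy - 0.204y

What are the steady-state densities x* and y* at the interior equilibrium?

From dy/dt = 0 with y > 0: 0.00103x* = 0.204, so x* = 198.
Substitute into dx/dt = 0: 0.288(1 - 198/587) = 0.0369y*.
The bracket is 0.663, giving y* = 0.191/0.0369 = 5.17.

x* ≈ 198, y* ≈ 5.17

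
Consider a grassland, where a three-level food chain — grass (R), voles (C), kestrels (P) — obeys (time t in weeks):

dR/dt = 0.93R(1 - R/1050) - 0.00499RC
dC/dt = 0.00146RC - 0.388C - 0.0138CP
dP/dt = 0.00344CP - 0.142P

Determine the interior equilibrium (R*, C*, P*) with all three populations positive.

R* ≈ 817, C* ≈ 41.3, P* ≈ 58.4

From dP/dt = 0: 0.00344C* = 0.142, so C* = 41.3.
From dR/dt = 0: 0.93(1 - R*/1050) = 0.00499·41.3, giving R* = 1050·(1 - 0.221) = 817.
From dC/dt = 0: 0.00146·817 - 0.388 = 0.0138P*, so P* = 0.805/0.0138 = 58.4.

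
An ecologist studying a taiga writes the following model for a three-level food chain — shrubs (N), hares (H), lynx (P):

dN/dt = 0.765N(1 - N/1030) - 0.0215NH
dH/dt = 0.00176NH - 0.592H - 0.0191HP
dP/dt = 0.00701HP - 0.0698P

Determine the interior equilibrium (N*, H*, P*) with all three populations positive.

From dP/dt = 0: 0.00701H* = 0.0698, so H* = 9.96.
From dN/dt = 0: 0.765(1 - N*/1030) = 0.0215·9.96, giving N* = 1030·(1 - 0.28) = 742.
From dH/dt = 0: 0.00176·742 - 0.592 = 0.0191P*, so P* = 0.714/0.0191 = 37.4.

N* ≈ 742, H* ≈ 9.96, P* ≈ 37.4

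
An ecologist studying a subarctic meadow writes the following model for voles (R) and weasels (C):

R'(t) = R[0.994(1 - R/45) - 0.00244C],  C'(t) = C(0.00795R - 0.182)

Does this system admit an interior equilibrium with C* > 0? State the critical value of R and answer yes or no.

The predator equation gives dC/dt > 0 only when R > 0.182/0.00795 = 22.9.
Without the predator, R → K = 45. Since 45 > 22.9, the predator can invade and persist.

Threshold R = 22.9; K > 22.9, so yes, the predator persists.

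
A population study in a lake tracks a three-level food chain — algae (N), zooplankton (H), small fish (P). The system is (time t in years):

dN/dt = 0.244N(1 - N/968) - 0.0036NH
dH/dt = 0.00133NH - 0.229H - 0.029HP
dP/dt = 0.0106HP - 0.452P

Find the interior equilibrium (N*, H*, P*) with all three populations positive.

N* ≈ 359, H* ≈ 42.6, P* ≈ 8.57

From dP/dt = 0: 0.0106H* = 0.452, so H* = 42.6.
From dN/dt = 0: 0.244(1 - N*/968) = 0.0036·42.6, giving N* = 968·(1 - 0.629) = 359.
From dH/dt = 0: 0.00133·359 - 0.229 = 0.029P*, so P* = 0.248/0.029 = 8.57.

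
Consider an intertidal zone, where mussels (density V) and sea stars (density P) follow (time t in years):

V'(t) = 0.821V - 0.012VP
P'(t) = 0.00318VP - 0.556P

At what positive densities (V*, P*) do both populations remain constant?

Set dP/dt = 0 with P > 0: 0.00318V - 0.556 = 0, so V* = 0.556/0.00318 = 175.
Set dV/dt = 0 with V > 0: 0.821 - 0.012P = 0, so P* = 0.821/0.012 = 68.4.

V* ≈ 175, P* ≈ 68.4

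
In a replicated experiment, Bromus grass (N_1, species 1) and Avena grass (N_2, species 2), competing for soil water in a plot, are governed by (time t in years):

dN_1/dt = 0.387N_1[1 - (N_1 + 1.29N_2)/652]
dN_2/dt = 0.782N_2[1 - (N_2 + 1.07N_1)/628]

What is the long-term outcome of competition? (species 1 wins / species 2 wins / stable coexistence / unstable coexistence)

unstable coexistence (outcome depends on initial conditions)

Compare the nullcline intercepts: K1/α12 = 652/1.29 = 505 < K2 = 628; K2/α21 = 628/1.07 = 587 < K1 = 652.
Since both are reversed, neither can invade when rare; the interior point is a saddle.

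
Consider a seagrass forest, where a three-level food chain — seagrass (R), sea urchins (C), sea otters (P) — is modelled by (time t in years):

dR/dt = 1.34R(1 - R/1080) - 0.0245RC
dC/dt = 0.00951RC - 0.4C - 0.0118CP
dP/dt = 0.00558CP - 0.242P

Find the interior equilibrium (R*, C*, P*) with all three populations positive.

From dP/dt = 0: 0.00558C* = 0.242, so C* = 43.4.
From dR/dt = 0: 1.34(1 - R*/1080) = 0.0245·43.4, giving R* = 1080·(1 - 0.793) = 224.
From dC/dt = 0: 0.00951·224 - 0.4 = 0.0118P*, so P* = 1.73/0.0118 = 146.

R* ≈ 224, C* ≈ 43.4, P* ≈ 146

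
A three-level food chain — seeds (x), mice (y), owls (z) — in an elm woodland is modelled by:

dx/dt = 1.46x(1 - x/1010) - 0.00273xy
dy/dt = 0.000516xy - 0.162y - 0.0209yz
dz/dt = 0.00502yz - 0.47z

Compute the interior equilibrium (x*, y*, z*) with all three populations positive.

From dz/dt = 0: 0.00502y* = 0.47, so y* = 93.6.
From dx/dt = 0: 1.46(1 - x*/1010) = 0.00273·93.6, giving x* = 1010·(1 - 0.175) = 833.
From dy/dt = 0: 0.000516·833 - 0.162 = 0.0209z*, so z* = 0.268/0.0209 = 12.8.

x* ≈ 833, y* ≈ 93.6, z* ≈ 12.8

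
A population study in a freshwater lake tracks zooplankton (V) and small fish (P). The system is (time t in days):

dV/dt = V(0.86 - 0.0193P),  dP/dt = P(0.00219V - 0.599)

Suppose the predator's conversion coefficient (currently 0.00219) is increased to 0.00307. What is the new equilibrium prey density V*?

V* ≈ 195

At the interior fixed point, setting dP/dt = 0 with P > 0 fixes V* = (predator death rate)/(VP coefficient) — independent of the other coefficients.
With the change, V* = 0.599/0.00307 = 195; it falls from 274.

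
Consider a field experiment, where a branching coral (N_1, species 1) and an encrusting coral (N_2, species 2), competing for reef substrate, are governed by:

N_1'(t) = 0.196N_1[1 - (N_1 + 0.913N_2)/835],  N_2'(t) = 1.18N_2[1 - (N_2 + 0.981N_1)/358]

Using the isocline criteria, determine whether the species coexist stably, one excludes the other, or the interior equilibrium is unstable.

Compare the nullcline intercepts: K1/α12 = 835/0.913 = 915 > K2 = 358; K2/α21 = 358/0.981 = 365 < K1 = 835.
Since the inequalities point opposite ways, species 1 can invade but species 2 cannot.

species 1 excludes species 2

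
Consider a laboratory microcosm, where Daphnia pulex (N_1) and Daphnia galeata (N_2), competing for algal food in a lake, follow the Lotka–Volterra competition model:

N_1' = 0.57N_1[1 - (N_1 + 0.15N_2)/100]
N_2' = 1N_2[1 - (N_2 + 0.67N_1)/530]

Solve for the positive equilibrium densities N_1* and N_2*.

Setting both brackets to zero gives the nullclines N_1 + 0.15N_2 = 100 and 0.67N_1 + N_2 = 530.
Substituting N_2 = 530 - 0.67N_1 into the first: N_1(1 - 0.15·0.67) = 100 - 0.15·530.
So N_1* = 20.5/0.899 = 22.8, and then N_2* = 530 - 0.67·22.8 = 515.

N_1* ≈ 22.8, N_2* ≈ 515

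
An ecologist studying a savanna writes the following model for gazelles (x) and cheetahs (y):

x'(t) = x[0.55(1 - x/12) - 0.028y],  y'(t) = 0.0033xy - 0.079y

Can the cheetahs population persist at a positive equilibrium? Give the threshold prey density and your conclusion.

The predator equation gives dy/dt > 0 only when x > 0.079/0.0033 = 23.9.
Without the predator, x → K = 12. Since 12 < 23.9, the predator cannot invade.

Threshold x = 23.9; K < 23.9, so no, the predator goes extinct.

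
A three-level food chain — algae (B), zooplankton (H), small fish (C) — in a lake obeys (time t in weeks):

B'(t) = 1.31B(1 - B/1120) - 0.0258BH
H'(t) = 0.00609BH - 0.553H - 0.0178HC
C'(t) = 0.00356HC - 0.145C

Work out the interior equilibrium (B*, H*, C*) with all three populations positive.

From dC/dt = 0: 0.00356H* = 0.145, so H* = 40.7.
From dB/dt = 0: 1.31(1 - B*/1120) = 0.0258·40.7, giving B* = 1120·(1 - 0.802) = 222.
From dH/dt = 0: 0.00609·222 - 0.553 = 0.0178C*, so C* = 0.796/0.0178 = 44.7.

B* ≈ 222, H* ≈ 40.7, C* ≈ 44.7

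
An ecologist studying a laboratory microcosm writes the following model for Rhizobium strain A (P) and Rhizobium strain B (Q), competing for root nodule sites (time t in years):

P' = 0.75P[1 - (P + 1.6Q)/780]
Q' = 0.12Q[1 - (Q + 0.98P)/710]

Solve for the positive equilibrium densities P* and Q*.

Setting both brackets to zero gives the nullclines P + 1.6Q = 780 and 0.98P + Q = 710.
Substituting Q = 710 - 0.98P into the first: P(1 - 1.6·0.98) = 780 - 1.6·710.
So P* = -356/-0.568 = 627, and then Q* = 710 - 0.98·627 = 95.8.

P* ≈ 627, Q* ≈ 95.8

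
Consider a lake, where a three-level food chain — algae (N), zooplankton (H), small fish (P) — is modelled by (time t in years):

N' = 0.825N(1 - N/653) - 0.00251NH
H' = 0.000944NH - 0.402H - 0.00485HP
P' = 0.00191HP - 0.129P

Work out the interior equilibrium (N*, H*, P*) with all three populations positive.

From dP/dt = 0: 0.00191H* = 0.129, so H* = 67.5.
From dN/dt = 0: 0.825(1 - N*/653) = 0.00251·67.5, giving N* = 653·(1 - 0.205) = 519.
From dH/dt = 0: 0.000944·519 - 0.402 = 0.00485P*, so P* = 0.0878/0.00485 = 18.1.

N* ≈ 519, H* ≈ 67.5, P* ≈ 18.1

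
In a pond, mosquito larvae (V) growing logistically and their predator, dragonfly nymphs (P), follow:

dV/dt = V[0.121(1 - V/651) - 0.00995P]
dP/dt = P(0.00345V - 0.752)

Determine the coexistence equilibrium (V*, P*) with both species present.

V* ≈ 218, P* ≈ 8.09

From dP/dt = 0 with P > 0: 0.00345V* = 0.752, so V* = 218.
Substitute into dV/dt = 0: 0.121(1 - 218/651) = 0.00995P*.
The bracket is 0.665, giving P* = 0.0805/0.00995 = 8.09.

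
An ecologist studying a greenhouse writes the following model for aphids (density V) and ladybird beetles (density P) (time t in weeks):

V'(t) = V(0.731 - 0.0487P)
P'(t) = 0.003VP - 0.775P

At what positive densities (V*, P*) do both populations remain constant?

V* ≈ 258, P* ≈ 15

Set dP/dt = 0 with P > 0: 0.003V - 0.775 = 0, so V* = 0.775/0.003 = 258.
Set dV/dt = 0 with V > 0: 0.731 - 0.0487P = 0, so P* = 0.731/0.0487 = 15.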